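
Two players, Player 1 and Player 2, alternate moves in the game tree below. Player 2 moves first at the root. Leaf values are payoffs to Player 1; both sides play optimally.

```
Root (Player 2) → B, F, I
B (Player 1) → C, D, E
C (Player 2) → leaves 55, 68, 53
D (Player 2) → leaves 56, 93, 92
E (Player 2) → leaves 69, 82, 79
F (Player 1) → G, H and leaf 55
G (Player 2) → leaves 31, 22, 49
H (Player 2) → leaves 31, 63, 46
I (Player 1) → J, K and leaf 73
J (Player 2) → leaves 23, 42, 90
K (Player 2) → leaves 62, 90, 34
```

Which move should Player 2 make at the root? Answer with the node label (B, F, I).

C (Player 2): min(55, 68, 53) = 53
D (Player 2): min(56, 93, 92) = 56
E (Player 2): min(69, 82, 79) = 69
B (Player 1): max(53, 56, 69) = 69
G (Player 2): min(31, 22, 49) = 22
H (Player 2): min(31, 63, 46) = 31
F (Player 1): max(22, 31, 55) = 55
J (Player 2): min(23, 42, 90) = 23
K (Player 2): min(62, 90, 34) = 34
I (Player 1): max(23, 34, 73) = 73
Root (Player 2): min(69, 55, 73) = 55
Player 2 picks the child with the lowest value: F (value 55).

F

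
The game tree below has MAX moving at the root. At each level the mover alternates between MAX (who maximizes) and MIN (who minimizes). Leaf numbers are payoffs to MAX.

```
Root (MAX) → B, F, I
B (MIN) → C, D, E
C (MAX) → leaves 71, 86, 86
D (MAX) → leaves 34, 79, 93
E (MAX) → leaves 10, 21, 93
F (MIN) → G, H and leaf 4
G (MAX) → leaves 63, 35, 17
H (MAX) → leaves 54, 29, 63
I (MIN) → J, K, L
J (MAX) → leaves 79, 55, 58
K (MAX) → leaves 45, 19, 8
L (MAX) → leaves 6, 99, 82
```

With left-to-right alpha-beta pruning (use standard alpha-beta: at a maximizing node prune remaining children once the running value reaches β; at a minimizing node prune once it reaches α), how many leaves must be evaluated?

C [α=-∞,β=+∞]: v=86
D [α=-∞,β=86]: v=93
E [α=-∞,β=86]: v=93
B [α=-∞,β=+∞]: v=86
G [α=86,β=+∞]: v=63
F [α=86,β=+∞]: v=63 after child 1 ≤ α → α-cutoff, skip 2
J [α=86,β=+∞]: v=79
I [α=86,β=+∞]: v=79 after child 1 ≤ α → α-cutoff, skip 2
Root [α=-∞,β=+∞]: v=86
Leaves evaluated: 15 of 25.

15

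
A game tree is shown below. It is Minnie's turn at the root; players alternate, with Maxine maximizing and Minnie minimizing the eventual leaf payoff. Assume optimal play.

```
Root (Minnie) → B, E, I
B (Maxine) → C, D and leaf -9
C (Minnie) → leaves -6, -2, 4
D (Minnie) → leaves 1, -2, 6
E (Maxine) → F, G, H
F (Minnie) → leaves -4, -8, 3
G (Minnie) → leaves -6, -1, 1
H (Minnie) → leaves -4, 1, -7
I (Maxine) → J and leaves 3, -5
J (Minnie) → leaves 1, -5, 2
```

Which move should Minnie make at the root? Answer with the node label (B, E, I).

C (Minnie): min(-6, -2, 4) = -6
D (Minnie): min(1, -2, 6) = -2
B (Maxine): max(-6, -2, -9) = -2
F (Minnie): min(-4, -8, 3) = -8
G (Minnie): min(-6, -1, 1) = -6
H (Minnie): min(-4, 1, -7) = -7
E (Maxine): max(-8, -6, -7) = -6
J (Minnie): min(1, -5, 2) = -5
I (Maxine): max(-5, 3, -5) = 3
Root (Minnie): min(-2, -6, 3) = -6
Minnie picks the child with the lowest value: E (value -6).

E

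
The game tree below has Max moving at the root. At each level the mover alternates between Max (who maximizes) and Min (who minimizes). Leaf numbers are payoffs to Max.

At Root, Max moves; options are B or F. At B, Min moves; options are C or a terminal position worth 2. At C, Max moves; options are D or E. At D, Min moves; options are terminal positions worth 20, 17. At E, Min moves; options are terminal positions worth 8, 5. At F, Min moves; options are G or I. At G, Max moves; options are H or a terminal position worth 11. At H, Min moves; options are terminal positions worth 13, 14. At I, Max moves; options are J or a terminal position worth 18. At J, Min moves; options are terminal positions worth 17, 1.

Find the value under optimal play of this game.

D (Min): min(20, 17) = 17
E (Min): min(8, 5) = 5
C (Max): max(17, 5) = 17
B (Min): min(17, 2) = 2
H (Min): min(13, 14) = 13
G (Max): max(13, 11) = 13
J (Min): min(17, 1) = 1
I (Max): max(1, 18) = 18
F (Min): min(13, 18) = 13
Root (Max): max(2, 13) = 13

13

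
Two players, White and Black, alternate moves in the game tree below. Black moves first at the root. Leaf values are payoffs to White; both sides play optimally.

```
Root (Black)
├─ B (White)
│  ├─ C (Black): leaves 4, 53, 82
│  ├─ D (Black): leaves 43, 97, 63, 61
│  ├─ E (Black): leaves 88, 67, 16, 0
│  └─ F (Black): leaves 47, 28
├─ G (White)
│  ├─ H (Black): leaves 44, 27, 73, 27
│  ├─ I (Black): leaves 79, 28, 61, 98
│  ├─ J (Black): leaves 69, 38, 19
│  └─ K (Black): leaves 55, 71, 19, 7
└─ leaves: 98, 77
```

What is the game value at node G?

28

H: min(44, 27, 73, 27) = 27
I: min(79, 28, 61, 98) = 28
J: min(69, 38, 19) = 19
K: min(55, 71, 19, 7) = 7
G: max(27, 28, 19, 7) = 28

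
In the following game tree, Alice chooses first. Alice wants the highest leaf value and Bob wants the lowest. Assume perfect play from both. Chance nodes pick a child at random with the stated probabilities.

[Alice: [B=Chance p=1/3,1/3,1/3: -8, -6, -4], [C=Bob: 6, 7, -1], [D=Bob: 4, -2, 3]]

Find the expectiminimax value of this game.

B (Chance): 1/3·-8 + 1/3·-6 + 1/3·-4 = -6
C (Bob): min(6, 7, -1) = -1
D (Bob): min(4, -2, 3) = -2
Root (Alice): max(-6, -1, -2) = -1

-1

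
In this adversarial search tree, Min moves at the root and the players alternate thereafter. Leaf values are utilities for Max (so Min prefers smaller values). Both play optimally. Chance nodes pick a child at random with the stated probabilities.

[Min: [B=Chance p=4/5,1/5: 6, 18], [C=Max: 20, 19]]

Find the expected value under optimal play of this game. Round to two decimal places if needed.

B (Chance): 4/5·6 + 1/5·18 = 8.4
C (Max): max(20, 19) = 20
Root (Min): min(8.4, 20) = 8.4

8.4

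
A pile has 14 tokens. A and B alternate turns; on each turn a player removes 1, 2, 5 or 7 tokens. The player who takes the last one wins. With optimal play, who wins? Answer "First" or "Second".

i:   0  1  2  3  4  5  6  7  8  9 10 11 12 13 14
     L  W  W  L  W  W  L  W  W  L  W  W  L  W  W
Position 14 is W, so the first player wins.

First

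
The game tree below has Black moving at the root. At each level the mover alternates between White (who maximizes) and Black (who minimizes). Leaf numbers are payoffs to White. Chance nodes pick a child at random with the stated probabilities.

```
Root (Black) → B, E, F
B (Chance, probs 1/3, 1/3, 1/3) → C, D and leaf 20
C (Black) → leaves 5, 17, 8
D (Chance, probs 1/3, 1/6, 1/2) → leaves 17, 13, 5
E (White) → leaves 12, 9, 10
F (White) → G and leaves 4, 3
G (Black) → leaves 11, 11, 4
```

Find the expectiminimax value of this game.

4

C (Black): min(5, 17, 8) = 5
D (Chance): 1/3·17 + 1/6·13 + 1/2·5 = 10.33
B (Chance): 1/3·5 + 1/3·10.33 + 1/3·20 = 11.78
E (White): max(12, 9, 10) = 12
G (Black): min(11, 11, 4) = 4
F (White): max(4, 4, 3) = 4
Root (Black): min(11.78, 12, 4) = 4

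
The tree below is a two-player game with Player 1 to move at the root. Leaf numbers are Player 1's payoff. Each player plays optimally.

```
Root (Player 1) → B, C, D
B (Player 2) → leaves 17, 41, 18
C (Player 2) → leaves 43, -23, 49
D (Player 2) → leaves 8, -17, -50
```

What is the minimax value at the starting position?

17

B (Player 2): min(17, 41, 18) = 17
C (Player 2): min(43, -23, 49) = -23
D (Player 2): min(8, -17, -50) = -50
Root (Player 1): max(17, -23, -50) = 17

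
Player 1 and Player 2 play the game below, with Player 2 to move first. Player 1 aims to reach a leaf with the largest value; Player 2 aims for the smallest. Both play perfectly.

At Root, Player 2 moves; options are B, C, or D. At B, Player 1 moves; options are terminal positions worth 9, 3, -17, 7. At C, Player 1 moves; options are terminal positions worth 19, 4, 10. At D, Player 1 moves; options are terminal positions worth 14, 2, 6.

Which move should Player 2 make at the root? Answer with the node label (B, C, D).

B (Player 1): max(9, 3, -17, 7) = 9
C (Player 1): max(19, 4, 10) = 19
D (Player 1): max(14, 2, 6) = 14
Root (Player 2): min(9, 19, 14) = 9
Player 2 picks the child with the lowest value: B (value 9).

B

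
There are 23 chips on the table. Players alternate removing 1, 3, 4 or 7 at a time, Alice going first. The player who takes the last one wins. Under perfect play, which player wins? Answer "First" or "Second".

Mark each pile size as W (mover wins) or L (mover loses):
i:   0  1  2  3  4  5  6  7  8  9 10 11 12 13 14 15 16 17 18 19 20 21 22 23
     L  W  L  W  W  W  W  W  L  W  L  W  W  W  W  W  L  W  L  W  W  W  W  W
Position 23 is W, so the first player wins.

First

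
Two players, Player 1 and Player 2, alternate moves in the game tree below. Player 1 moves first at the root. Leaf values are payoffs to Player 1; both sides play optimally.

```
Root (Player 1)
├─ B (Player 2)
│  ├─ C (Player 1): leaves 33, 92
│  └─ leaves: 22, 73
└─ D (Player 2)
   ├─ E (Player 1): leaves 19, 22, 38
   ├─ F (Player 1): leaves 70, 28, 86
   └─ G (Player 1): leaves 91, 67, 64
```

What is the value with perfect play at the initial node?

38

C (Player 1): max(33, 92) = 92
B (Player 2): min(92, 22, 73) = 22
E (Player 1): max(19, 22, 38) = 38
F (Player 1): max(70, 28, 86) = 86
G (Player 1): max(91, 67, 64) = 91
D (Player 2): min(38, 86, 91) = 38
Root (Player 1): max(22, 38) = 38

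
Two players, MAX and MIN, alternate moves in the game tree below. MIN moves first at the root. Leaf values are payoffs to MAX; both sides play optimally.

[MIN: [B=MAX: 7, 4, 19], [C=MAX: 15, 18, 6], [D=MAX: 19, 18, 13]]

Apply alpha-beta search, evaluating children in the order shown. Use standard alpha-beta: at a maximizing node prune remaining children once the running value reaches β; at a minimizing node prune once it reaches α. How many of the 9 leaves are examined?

7

B [α=-∞,β=+∞]: v=19
C [α=-∞,β=19]: v=18
D [α=-∞,β=18]: v=19 after child 1 ≥ β → β-cutoff, skip 2
Root [α=-∞,β=+∞]: v=18
Leaves evaluated: 7 of 9.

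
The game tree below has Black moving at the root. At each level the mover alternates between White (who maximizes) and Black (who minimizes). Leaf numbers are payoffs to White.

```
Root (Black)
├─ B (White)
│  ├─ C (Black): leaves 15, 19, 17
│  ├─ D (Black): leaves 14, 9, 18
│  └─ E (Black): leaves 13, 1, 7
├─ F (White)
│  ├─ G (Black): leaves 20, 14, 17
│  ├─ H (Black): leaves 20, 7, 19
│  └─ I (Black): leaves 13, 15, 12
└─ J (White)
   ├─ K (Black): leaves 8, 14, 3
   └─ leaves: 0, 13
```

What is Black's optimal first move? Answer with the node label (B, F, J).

C (Black): min(15, 19, 17) = 15
D (Black): min(14, 9, 18) = 9
E (Black): min(13, 1, 7) = 1
B (White): max(15, 9, 1) = 15
G (Black): min(20, 14, 17) = 14
H (Black): min(20, 7, 19) = 7
I (Black): min(13, 15, 12) = 12
F (White): max(14, 7, 12) = 14
K (Black): min(8, 14, 3) = 3
J (White): max(3, 0, 13) = 13
Root (Black): min(15, 14, 13) = 13
Black picks the child with the lowest value: J (value 13).

J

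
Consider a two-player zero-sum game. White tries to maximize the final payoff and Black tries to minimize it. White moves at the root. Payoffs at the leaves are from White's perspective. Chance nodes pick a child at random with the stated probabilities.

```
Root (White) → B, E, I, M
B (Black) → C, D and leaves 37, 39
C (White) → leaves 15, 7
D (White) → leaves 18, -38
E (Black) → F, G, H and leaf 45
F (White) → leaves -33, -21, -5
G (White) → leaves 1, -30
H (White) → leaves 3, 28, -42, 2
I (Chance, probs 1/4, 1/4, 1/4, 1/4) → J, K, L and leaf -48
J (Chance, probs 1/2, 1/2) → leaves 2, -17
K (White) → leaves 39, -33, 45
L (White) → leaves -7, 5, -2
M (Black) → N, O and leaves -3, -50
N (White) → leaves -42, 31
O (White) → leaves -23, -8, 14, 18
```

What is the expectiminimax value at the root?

C (White): max(15, 7) = 15
D (White): max(18, -38) = 18
B (Black): min(15, 18, 37, 39) = 15
F (White): max(-33, -21, -5) = -5
G (White): max(1, -30) = 1
H (White): max(3, 28, -42, 2) = 28
E (Black): min(-5, 1, 28, 45) = -5
J (Chance): 1/2·2 + 1/2·-17 = -7.5
K (White): max(39, -33, 45) = 45
L (White): max(-7, 5, -2) = 5
I (Chance): 1/4·-7.5 + 1/4·45 + 1/4·5 + 1/4·-48 = -1.38
N (White): max(-42, 31) = 31
O (White): max(-23, -8, 14, 18) = 18
M (Black): min(31, 18, -3, -50) = -50
Root (White): max(15, -5, -1.38, -50) = 15

15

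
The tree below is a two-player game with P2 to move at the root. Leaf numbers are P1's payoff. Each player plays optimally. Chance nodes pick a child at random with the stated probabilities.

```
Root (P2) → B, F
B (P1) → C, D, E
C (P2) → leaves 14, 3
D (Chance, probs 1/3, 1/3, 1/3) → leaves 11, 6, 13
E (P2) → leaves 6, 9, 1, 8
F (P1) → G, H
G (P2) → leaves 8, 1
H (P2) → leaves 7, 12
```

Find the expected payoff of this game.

7

C (P2): min(14, 3) = 3
D (Chance): 1/3·11 + 1/3·6 + 1/3·13 = 10
E (P2): min(6, 9, 1, 8) = 1
B (P1): max(3, 10, 1) = 10
G (P2): min(8, 1) = 1
H (P2): min(7, 12) = 7
F (P1): max(1, 7) = 7
Root (P2): min(10, 7) = 7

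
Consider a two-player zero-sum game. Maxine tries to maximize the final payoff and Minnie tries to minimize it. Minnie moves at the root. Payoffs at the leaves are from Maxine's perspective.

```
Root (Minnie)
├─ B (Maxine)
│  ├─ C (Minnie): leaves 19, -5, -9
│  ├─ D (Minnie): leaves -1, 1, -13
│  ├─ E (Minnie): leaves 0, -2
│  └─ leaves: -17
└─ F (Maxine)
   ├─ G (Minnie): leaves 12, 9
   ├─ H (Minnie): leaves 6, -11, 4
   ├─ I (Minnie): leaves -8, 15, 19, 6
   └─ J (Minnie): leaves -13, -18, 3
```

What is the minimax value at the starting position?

-2

C (Minnie): min(19, -5, -9) = -9
D (Minnie): min(-1, 1, -13) = -13
E (Minnie): min(0, -2) = -2
B (Maxine): max(-9, -13, -2, -17) = -2
G (Minnie): min(12, 9) = 9
H (Minnie): min(6, -11, 4) = -11
I (Minnie): min(-8, 15, 19, 6) = -8
J (Minnie): min(-13, -18, 3) = -18
F (Maxine): max(9, -11, -8, -18) = 9
Root (Minnie): min(-2, 9) = -2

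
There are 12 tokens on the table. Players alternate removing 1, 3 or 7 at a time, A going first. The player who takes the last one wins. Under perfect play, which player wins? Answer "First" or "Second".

Second

W/L table (W = player to move can force a win):
i:   0  1  2  3  4  5  6  7  8  9 10 11 12
     L  W  L  W  L  W  L  W  L  W  L  W  L
Position 12 is L, so the second player wins.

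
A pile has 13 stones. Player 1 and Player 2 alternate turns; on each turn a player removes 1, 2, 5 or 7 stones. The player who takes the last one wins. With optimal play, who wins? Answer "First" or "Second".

Mark each pile size as W (mover wins) or L (mover loses):
i:   0  1  2  3  4  5  6  7  8  9 10 11 12 13
     L  W  W  L  W  W  L  W  W  L  W  W  L  W
Position 13 is W, so the first player wins.

First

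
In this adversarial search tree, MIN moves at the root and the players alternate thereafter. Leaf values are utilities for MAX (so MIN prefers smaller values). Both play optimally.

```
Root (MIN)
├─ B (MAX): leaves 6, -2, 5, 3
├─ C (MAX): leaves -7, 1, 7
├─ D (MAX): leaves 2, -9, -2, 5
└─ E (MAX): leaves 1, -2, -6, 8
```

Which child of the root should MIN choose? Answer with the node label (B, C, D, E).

D

B (MAX): max(6, -2, 5, 3) = 6
C (MAX): max(-7, 1, 7) = 7
D (MAX): max(2, -9, -2, 5) = 5
E (MAX): max(1, -2, -6, 8) = 8
Root (MIN): min(6, 7, 5, 8) = 5
MIN picks the child with the lowest value: D (value 5).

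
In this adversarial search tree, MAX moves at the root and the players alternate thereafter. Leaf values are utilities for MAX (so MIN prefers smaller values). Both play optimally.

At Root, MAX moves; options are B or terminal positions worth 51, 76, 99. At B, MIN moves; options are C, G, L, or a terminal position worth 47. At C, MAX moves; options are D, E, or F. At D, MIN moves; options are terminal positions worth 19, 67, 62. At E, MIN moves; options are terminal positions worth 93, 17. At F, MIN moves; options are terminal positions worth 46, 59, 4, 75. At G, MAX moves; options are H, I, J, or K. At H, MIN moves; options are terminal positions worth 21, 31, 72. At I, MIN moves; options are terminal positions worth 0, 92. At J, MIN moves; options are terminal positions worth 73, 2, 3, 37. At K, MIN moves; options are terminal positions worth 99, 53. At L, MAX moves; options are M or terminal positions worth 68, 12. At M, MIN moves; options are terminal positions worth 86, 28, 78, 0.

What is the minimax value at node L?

M: min(86, 28, 78, 0) = 0
L: max(0, 68, 12) = 68

68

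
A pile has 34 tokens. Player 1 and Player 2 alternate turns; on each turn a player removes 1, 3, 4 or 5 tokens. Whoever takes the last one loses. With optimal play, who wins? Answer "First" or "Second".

First

W/L table (W = player to move can force a win):
i:   0  1  2  3  4  5  6  7  8  9 10 11 12 13 14 15 16 17 18 19 20 21 22 23 24 25 26 27 28 29 30 31 32 33 34
     W  L  W  L  W  W  W  W  W  L  W  L  W  W  W  W  W  L  W  L  W  W  W  W  W  L  W  L  W  W  W  W  W  L  W
Position 34 is W, so the first player wins.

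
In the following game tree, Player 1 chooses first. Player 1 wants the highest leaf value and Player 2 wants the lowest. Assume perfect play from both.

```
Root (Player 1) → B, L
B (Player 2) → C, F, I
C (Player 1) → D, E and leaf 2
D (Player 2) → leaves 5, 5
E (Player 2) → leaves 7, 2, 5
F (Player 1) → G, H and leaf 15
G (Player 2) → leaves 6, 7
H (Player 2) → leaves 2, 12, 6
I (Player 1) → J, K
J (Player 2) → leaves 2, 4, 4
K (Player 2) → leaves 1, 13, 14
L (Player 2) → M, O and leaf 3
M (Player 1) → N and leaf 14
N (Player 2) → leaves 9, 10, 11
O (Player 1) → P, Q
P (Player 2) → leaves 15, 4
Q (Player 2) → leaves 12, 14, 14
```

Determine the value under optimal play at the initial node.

D (Player 2): min(5, 5) = 5
E (Player 2): min(7, 2, 5) = 2
C (Player 1): max(5, 2, 2) = 5
G (Player 2): min(6, 7) = 6
H (Player 2): min(2, 12, 6) = 2
F (Player 1): max(6, 2, 15) = 15
J (Player 2): min(2, 4, 4) = 2
K (Player 2): min(1, 13, 14) = 1
I (Player 1): max(2, 1) = 2
B (Player 2): min(5, 15, 2) = 2
N (Player 2): min(9, 10, 11) = 9
M (Player 1): max(9, 14) = 14
P (Player 2): min(15, 4) = 4
Q (Player 2): min(12, 14, 14) = 12
O (Player 1): max(4, 12) = 12
L (Player 2): min(14, 12, 3) = 3
Root (Player 1): max(2, 3) = 3

3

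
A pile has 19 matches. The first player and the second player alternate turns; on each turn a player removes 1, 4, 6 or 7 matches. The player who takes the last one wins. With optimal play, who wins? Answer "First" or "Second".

First

i:   0  1  2  3  4  5  6  7  8  9 10 11 12 13 14 15 16 17 18 19
     L  W  L  W  W  L  W  W  W  W  L  W  W  L  W  L  W  W  L  W
Position 19 is W, so the first player wins.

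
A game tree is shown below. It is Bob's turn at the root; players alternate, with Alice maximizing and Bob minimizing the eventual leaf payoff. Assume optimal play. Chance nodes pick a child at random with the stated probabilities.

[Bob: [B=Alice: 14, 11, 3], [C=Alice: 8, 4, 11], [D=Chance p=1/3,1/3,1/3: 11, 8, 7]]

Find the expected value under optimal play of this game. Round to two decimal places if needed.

8.67

B (Alice): max(14, 11, 3) = 14
C (Alice): max(8, 4, 11) = 11
D (Chance): 1/3·11 + 1/3·8 + 1/3·7 = 8.67
Root (Bob): min(14, 11, 8.67) = 8.67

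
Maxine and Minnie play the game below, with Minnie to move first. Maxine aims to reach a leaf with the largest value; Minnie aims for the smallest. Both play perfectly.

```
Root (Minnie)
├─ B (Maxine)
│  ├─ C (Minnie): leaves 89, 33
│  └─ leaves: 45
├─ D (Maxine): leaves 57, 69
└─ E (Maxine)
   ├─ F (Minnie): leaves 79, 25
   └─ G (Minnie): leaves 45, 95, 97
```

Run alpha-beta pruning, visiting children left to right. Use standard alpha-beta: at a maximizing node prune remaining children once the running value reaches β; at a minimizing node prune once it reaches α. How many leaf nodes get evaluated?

C [α=-∞,β=+∞]: v=33
B [α=-∞,β=+∞]: v=45
D [α=-∞,β=45]: v=57 after child 1 ≥ β → β-cutoff, skip 1
F [α=-∞,β=45]: v=25
G [α=25,β=45]: v=45
E [α=-∞,β=45]: v=45
Root [α=-∞,β=+∞]: v=45
Leaves evaluated: 9 of 10.

9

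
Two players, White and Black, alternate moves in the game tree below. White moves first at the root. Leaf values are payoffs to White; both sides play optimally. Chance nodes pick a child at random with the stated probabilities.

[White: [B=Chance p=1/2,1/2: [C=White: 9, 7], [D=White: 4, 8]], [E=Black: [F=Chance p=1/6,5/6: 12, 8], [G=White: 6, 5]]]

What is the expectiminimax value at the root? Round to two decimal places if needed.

8.5

C (White): max(9, 7) = 9
D (White): max(4, 8) = 8
B (Chance): 1/2·9 + 1/2·8 = 8.5
F (Chance): 1/6·12 + 5/6·8 = 8.67
G (White): max(6, 5) = 6
E (Black): min(8.67, 6) = 6
Root (White): max(8.5, 6) = 8.5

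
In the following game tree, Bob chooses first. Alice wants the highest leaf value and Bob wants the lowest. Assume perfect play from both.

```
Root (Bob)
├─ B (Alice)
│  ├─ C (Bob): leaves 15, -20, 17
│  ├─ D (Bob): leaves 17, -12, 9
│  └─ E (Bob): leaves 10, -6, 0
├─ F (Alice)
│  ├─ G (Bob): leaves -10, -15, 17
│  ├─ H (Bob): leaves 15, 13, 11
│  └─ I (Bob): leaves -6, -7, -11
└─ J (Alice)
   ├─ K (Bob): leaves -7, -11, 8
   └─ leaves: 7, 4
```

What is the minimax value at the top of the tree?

C (Bob): min(15, -20, 17) = -20
D (Bob): min(17, -12, 9) = -12
E (Bob): min(10, -6, 0) = -6
B (Alice): max(-20, -12, -6) = -6
G (Bob): min(-10, -15, 17) = -15
H (Bob): min(15, 13, 11) = 11
I (Bob): min(-6, -7, -11) = -11
F (Alice): max(-15, 11, -11) = 11
K (Bob): min(-7, -11, 8) = -11
J (Alice): max(-11, 7, 4) = 7
Root (Bob): min(-6, 11, 7) = -6

-6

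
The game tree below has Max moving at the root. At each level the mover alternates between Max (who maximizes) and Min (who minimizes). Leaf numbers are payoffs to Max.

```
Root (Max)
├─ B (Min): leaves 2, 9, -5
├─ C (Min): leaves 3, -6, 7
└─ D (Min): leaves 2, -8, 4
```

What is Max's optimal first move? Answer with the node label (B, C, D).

B

B (Min): min(2, 9, -5) = -5
C (Min): min(3, -6, 7) = -6
D (Min): min(2, -8, 4) = -8
Root (Max): max(-5, -6, -8) = -5
Max picks the child with the highest value: B (value -5).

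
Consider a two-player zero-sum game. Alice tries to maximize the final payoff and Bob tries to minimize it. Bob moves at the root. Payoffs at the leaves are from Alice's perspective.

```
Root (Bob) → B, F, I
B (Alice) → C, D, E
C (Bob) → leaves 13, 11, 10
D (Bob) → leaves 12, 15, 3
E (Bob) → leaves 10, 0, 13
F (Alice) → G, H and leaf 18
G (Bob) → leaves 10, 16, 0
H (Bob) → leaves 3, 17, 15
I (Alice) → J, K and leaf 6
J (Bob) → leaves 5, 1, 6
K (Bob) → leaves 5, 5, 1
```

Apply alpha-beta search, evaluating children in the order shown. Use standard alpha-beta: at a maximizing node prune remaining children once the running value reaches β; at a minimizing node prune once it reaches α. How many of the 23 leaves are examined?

C [α=-∞,β=+∞]: v=10
D [α=10,β=+∞]: v=3
E [α=10,β=+∞]: v=10 after child 1 ≤ α → α-cutoff, skip 2
B [α=-∞,β=+∞]: v=10
G [α=-∞,β=10]: v=0
H [α=0,β=10]: v=3
F [α=-∞,β=10]: v=18
J [α=-∞,β=10]: v=1
K [α=1,β=10]: v=1
I [α=-∞,β=10]: v=6
Root [α=-∞,β=+∞]: v=6
Leaves evaluated: 21 of 23.

21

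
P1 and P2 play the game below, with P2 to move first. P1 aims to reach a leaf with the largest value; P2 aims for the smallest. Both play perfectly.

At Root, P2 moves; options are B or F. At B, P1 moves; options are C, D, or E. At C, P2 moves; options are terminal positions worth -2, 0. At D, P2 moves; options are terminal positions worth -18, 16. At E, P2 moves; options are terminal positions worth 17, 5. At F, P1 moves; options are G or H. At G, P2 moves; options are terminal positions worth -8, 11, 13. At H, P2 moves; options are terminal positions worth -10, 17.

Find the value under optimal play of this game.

-8

C (P2): min(-2, 0) = -2
D (P2): min(-18, 16) = -18
E (P2): min(17, 5) = 5
B (P1): max(-2, -18, 5) = 5
G (P2): min(-8, 11, 13) = -8
H (P2): min(-10, 17) = -10
F (P1): max(-8, -10) = -8
Root (P2): min(5, -8) = -8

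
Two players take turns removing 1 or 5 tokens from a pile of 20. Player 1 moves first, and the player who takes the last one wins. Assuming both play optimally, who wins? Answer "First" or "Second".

Second

Mark each pile size as W (mover wins) or L (mover loses):
i:   0  1  2  3  4  5  6  7  8  9 10 11 12 13 14 15 16 17 18 19 20
     L  W  L  W  L  W  L  W  L  W  L  W  L  W  L  W  L  W  L  W  L
Position 20 is L, so the second player wins.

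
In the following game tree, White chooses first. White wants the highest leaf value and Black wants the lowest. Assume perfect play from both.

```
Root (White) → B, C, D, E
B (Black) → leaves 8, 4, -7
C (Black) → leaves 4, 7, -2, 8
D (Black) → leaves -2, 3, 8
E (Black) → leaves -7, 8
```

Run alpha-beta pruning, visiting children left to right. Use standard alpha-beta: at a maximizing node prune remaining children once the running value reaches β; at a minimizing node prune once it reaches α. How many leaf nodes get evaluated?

9

B [α=-∞,β=+∞]: v=-7
C [α=-7,β=+∞]: v=-2
D [α=-2,β=+∞]: v=-2 after child 1 ≤ α → α-cutoff, skip 2
E [α=-2,β=+∞]: v=-7 after child 1 ≤ α → α-cutoff, skip 1
Root [α=-∞,β=+∞]: v=-2
Leaves evaluated: 9 of 12.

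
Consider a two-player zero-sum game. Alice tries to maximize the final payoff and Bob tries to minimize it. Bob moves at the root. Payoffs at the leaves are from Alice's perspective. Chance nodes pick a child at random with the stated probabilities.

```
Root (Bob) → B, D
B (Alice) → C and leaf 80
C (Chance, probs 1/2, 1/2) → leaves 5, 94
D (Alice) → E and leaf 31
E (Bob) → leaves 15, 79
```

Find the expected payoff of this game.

C (Chance): 1/2·5 + 1/2·94 = 49.5
B (Alice): max(49.5, 80) = 80
E (Bob): min(15, 79) = 15
D (Alice): max(15, 31) = 31
Root (Bob): min(80, 31) = 31

31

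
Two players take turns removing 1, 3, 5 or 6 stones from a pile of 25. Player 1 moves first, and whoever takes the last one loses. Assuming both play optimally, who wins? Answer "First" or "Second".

W/L table (W = player to move can force a win):
i:   0  1  2  3  4  5  6  7  8  9 10 11 12 13 14 15 16 17 18 19 20 21 22 23 24 25
     W  L  W  L  W  L  W  W  W  W  W  W  L  W  L  W  L  W  W  W  W  W  W  L  W  L
Position 25 is L, so the second player wins.

Second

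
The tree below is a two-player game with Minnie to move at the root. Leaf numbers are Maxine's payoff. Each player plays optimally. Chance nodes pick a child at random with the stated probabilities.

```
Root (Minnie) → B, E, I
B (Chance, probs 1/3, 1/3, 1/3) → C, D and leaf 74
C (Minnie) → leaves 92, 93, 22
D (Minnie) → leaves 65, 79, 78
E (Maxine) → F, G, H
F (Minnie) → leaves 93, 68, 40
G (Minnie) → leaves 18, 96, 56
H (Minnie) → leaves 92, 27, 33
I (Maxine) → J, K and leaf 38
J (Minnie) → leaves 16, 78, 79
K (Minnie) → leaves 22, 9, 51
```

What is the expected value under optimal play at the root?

C (Minnie): min(92, 93, 22) = 22
D (Minnie): min(65, 79, 78) = 65
B (Chance): 1/3·22 + 1/3·65 + 1/3·74 = 53.67
F (Minnie): min(93, 68, 40) = 40
G (Minnie): min(18, 96, 56) = 18
H (Minnie): min(92, 27, 33) = 27
E (Maxine): max(40, 18, 27) = 40
J (Minnie): min(16, 78, 79) = 16
K (Minnie): min(22, 9, 51) = 9
I (Maxine): max(16, 9, 38) = 38
Root (Minnie): min(53.67, 40, 38) = 38

38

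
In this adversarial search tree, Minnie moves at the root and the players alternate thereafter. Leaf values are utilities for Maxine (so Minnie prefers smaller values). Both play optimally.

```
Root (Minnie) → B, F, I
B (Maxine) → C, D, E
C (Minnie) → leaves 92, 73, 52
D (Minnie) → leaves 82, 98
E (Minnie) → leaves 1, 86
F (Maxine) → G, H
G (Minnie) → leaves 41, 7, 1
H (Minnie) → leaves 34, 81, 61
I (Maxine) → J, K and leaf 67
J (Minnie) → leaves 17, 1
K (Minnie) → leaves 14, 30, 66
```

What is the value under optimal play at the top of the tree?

34

C (Minnie): min(92, 73, 52) = 52
D (Minnie): min(82, 98) = 82
E (Minnie): min(1, 86) = 1
B (Maxine): max(52, 82, 1) = 82
G (Minnie): min(41, 7, 1) = 1
H (Minnie): min(34, 81, 61) = 34
F (Maxine): max(1, 34) = 34
J (Minnie): min(17, 1) = 1
K (Minnie): min(14, 30, 66) = 14
I (Maxine): max(1, 14, 67) = 67
Root (Minnie): min(82, 34, 67) = 34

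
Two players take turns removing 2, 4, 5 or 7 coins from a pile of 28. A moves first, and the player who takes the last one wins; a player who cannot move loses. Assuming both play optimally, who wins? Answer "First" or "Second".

Second

Positions where the player to move wins (W) vs loses (L):
i:   0  1  2  3  4  5  6  7  8  9 10 11 12 13 14 15 16 17 18 19 20 21 22 23 24 25 26 27 28
     L  L  W  W  W  W  W  W  W  L  L  W  W  W  W  W  W  W  L  L  W  W  W  W  W  W  W  L  L
Position 28 is L, so the second player wins.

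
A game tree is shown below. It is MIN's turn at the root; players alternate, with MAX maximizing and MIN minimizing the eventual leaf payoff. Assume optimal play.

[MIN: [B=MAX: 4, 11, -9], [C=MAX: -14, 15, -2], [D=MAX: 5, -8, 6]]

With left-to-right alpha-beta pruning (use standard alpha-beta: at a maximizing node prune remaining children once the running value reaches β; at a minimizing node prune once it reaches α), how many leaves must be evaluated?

B [α=-∞,β=+∞]: v=11
C [α=-∞,β=11]: v=15 after child 2 ≥ β → β-cutoff, skip 1
D [α=-∞,β=11]: v=6
Root [α=-∞,β=+∞]: v=6
Leaves evaluated: 8 of 9.

8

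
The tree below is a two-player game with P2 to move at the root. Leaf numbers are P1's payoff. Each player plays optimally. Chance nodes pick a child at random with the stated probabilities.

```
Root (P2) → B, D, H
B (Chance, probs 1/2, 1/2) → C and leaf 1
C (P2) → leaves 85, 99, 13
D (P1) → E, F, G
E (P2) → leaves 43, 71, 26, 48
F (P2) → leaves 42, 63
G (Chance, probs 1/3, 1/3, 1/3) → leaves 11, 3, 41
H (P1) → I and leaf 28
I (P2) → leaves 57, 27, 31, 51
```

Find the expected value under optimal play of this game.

C (P2): min(85, 99, 13) = 13
B (Chance): 1/2·13 + 1/2·1 = 7
E (P2): min(43, 71, 26, 48) = 26
F (P2): min(42, 63) = 42
G (Chance): 1/3·11 + 1/3·3 + 1/3·41 = 18.33
D (P1): max(26, 42, 18.33) = 42
I (P2): min(57, 27, 31, 51) = 27
H (P1): max(27, 28) = 28
Root (P2): min(7, 42, 28) = 7

7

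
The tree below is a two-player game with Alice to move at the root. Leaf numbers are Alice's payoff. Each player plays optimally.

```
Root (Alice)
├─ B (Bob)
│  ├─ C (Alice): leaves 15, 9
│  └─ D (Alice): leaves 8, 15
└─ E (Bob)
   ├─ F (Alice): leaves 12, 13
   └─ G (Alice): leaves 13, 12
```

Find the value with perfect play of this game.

C (Alice): max(15, 9) = 15
D (Alice): max(8, 15) = 15
B (Bob): min(15, 15) = 15
F (Alice): max(12, 13) = 13
G (Alice): max(13, 12) = 13
E (Bob): min(13, 13) = 13
Root (Alice): max(15, 13) = 15

15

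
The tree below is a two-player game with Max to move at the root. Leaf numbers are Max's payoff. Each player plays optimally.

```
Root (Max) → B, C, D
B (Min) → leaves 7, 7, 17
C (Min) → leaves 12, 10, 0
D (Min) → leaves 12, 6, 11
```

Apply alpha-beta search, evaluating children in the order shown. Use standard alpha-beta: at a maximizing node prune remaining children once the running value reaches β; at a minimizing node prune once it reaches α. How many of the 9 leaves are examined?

8

B [α=-∞,β=+∞]: v=7
C [α=7,β=+∞]: v=0
D [α=7,β=+∞]: v=6 after child 2 ≤ α → α-cutoff, skip 1
Root [α=-∞,β=+∞]: v=7
Leaves evaluated: 8 of 9.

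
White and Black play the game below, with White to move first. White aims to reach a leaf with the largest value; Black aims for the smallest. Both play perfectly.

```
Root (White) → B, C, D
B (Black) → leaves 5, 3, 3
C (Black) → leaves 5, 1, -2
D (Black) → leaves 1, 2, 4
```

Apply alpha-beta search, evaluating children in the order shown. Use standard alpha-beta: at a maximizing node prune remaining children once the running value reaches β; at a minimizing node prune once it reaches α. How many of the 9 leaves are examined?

B [α=-∞,β=+∞]: v=3
C [α=3,β=+∞]: v=1 after child 2 ≤ α → α-cutoff, skip 1
D [α=3,β=+∞]: v=1 after child 1 ≤ α → α-cutoff, skip 2
Root [α=-∞,β=+∞]: v=3
Leaves evaluated: 6 of 9.

6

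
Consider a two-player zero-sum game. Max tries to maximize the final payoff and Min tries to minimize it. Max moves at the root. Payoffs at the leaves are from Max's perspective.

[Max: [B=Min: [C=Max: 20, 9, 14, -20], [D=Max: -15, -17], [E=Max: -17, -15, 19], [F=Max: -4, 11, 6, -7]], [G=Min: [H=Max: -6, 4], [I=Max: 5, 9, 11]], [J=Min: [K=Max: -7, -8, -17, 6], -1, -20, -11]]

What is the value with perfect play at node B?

C: max(20, 9, 14, -20) = 20
D: max(-15, -17) = -15
E: max(-17, -15, 19) = 19
F: max(-4, 11, 6, -7) = 11
B: min(20, -15, 19, 11) = -15

-15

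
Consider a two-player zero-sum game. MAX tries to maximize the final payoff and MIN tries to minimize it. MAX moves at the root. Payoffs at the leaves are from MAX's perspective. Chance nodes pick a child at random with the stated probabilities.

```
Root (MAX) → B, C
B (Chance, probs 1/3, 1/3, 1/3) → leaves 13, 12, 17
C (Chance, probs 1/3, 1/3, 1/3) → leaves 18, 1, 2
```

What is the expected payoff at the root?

14

B (Chance): 1/3·13 + 1/3·12 + 1/3·17 = 14
C (Chance): 1/3·18 + 1/3·1 + 1/3·2 = 7
Root (MAX): max(14, 7) = 14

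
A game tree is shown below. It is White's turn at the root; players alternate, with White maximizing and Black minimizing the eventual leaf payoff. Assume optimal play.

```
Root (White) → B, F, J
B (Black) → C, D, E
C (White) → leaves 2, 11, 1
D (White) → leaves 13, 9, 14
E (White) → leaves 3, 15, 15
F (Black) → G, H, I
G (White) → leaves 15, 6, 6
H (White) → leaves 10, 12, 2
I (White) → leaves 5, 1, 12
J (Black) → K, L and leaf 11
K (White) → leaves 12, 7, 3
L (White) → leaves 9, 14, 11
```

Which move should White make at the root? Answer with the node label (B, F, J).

F

C (White): max(2, 11, 1) = 11
D (White): max(13, 9, 14) = 14
E (White): max(3, 15, 15) = 15
B (Black): min(11, 14, 15) = 11
G (White): max(15, 6, 6) = 15
H (White): max(10, 12, 2) = 12
I (White): max(5, 1, 12) = 12
F (Black): min(15, 12, 12) = 12
K (White): max(12, 7, 3) = 12
L (White): max(9, 14, 11) = 14
J (Black): min(12, 14, 11) = 11
Root (White): max(11, 12, 11) = 12
White picks the child with the highest value: F (value 12).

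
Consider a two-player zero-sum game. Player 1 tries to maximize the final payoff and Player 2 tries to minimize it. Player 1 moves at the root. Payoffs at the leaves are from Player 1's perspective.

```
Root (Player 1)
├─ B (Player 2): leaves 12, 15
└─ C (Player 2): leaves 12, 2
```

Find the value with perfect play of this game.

12

B (Player 2): min(12, 15) = 12
C (Player 2): min(12, 2) = 2
Root (Player 1): max(12, 2) = 12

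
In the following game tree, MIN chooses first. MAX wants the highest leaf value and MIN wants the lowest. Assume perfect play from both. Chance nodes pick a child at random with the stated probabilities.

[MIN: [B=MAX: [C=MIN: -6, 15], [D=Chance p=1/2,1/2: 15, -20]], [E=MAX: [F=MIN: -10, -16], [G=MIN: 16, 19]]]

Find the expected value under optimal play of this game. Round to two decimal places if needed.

-2.5

C (MIN): min(-6, 15) = -6
D (Chance): 1/2·15 + 1/2·-20 = -2.5
B (MAX): max(-6, -2.5) = -2.5
F (MIN): min(-10, -16) = -16
G (MIN): min(16, 19) = 16
E (MAX): max(-16, 16) = 16
Root (MIN): min(-2.5, 16) = -2.5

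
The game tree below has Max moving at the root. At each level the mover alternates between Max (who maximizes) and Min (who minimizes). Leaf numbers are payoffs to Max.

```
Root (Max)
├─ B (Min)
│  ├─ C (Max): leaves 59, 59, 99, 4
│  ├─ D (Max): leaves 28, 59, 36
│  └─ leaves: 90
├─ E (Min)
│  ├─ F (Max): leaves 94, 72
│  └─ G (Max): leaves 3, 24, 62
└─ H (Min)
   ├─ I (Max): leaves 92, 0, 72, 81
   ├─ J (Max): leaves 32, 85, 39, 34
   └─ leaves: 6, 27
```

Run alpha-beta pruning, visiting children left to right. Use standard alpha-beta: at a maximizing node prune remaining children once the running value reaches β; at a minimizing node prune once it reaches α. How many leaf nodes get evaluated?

C [α=-∞,β=+∞]: v=99
D [α=-∞,β=99]: v=59
B [α=-∞,β=+∞]: v=59
F [α=59,β=+∞]: v=94
G [α=59,β=94]: v=62
E [α=59,β=+∞]: v=62
I [α=62,β=+∞]: v=92
J [α=62,β=92]: v=85
H [α=62,β=+∞]: v=6 after child 3 ≤ α → α-cutoff, skip 1
Root [α=-∞,β=+∞]: v=62
Leaves evaluated: 22 of 23.

22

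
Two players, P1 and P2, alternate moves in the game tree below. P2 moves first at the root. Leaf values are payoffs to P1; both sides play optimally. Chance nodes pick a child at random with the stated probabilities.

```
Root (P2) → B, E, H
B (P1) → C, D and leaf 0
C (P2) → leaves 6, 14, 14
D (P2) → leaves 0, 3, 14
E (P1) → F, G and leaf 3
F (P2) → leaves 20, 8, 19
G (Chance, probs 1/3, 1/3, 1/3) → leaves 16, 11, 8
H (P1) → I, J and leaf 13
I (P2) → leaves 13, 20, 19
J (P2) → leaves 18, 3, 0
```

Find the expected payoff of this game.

C (P2): min(6, 14, 14) = 6
D (P2): min(0, 3, 14) = 0
B (P1): max(6, 0, 0) = 6
F (P2): min(20, 8, 19) = 8
G (Chance): 1/3·16 + 1/3·11 + 1/3·8 = 11.67
E (P1): max(8, 11.67, 3) = 11.67
I (P2): min(13, 20, 19) = 13
J (P2): min(18, 3, 0) = 0
H (P1): max(13, 0, 13) = 13
Root (P2): min(6, 11.67, 13) = 6

6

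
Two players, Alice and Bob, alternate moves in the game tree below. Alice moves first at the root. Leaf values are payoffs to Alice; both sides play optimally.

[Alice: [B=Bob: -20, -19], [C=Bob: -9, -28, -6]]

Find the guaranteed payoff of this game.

B (Bob): min(-20, -19) = -20
C (Bob): min(-9, -28, -6) = -28
Root (Alice): max(-20, -28) = -20

-20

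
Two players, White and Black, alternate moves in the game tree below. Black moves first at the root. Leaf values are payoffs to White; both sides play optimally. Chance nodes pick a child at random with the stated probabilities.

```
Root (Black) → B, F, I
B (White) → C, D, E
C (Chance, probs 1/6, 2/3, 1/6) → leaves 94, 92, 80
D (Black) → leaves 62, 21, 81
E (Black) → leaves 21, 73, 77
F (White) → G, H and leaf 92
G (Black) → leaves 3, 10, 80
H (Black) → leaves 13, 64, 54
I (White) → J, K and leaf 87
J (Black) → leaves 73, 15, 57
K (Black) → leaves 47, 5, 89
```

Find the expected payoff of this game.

C (Chance): 1/6·94 + 2/3·92 + 1/6·80 = 90.33
D (Black): min(62, 21, 81) = 21
E (Black): min(21, 73, 77) = 21
B (White): max(90.33, 21, 21) = 90.33
G (Black): min(3, 10, 80) = 3
H (Black): min(13, 64, 54) = 13
F (White): max(3, 13, 92) = 92
J (Black): min(73, 15, 57) = 15
K (Black): min(47, 5, 89) = 5
I (White): max(15, 5, 87) = 87
Root (Black): min(90.33, 92, 87) = 87

87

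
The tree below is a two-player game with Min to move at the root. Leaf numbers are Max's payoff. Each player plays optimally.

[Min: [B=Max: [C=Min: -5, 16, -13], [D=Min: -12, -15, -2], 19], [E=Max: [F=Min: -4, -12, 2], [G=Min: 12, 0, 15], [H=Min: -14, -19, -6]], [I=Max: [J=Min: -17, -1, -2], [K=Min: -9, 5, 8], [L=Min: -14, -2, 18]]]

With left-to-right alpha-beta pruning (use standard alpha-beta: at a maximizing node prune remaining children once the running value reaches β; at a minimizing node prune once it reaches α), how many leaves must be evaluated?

20

C [α=-∞,β=+∞]: v=-13
D [α=-13,β=+∞]: v=-15 after child 2 ≤ α → α-cutoff, skip 1
B [α=-∞,β=+∞]: v=19
F [α=-∞,β=19]: v=-12
G [α=-12,β=19]: v=0
H [α=0,β=19]: v=-14 after child 1 ≤ α → α-cutoff, skip 2
E [α=-∞,β=19]: v=0
J [α=-∞,β=0]: v=-17
K [α=-17,β=0]: v=-9
L [α=-9,β=0]: v=-14 after child 1 ≤ α → α-cutoff, skip 2
I [α=-∞,β=0]: v=-9
Root [α=-∞,β=+∞]: v=-9
Leaves evaluated: 20 of 25.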